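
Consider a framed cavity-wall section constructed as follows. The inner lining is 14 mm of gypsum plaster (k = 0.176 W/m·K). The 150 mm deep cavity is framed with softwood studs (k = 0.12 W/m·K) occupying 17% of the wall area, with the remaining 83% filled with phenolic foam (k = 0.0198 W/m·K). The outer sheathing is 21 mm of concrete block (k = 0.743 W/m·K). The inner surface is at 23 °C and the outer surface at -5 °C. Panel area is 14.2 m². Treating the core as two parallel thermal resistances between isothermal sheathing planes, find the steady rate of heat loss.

Sheathing layers in series; stud and cavity paths in parallel between them.
R_inner = 0.014/(0.176×14.2) = 0.005602 K/W
R_stud  = 0.15/(0.12×0.17×14.2) = 0.5178 K/W
R_cav   = 0.15/(0.0198×0.83×14.2) = 0.6428 K/W
1/R_core = 1/R_stud + 1/R_cav → R_core = 0.2868 K/W
R_outer = 0.021/(0.743×14.2) = 0.00199 K/W
R_total = 0.2944 K/W
Q = ΔT/R_total = 28/0.2944

Q ≈ 95.1 W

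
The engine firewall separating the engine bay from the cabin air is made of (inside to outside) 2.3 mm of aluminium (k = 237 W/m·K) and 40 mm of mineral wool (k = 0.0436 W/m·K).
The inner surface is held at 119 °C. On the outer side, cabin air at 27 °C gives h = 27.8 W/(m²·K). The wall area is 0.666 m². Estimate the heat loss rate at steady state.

Q ≈ 64.3 W

Thermal resistances in series:
R_aluminium = L/(kA) = 0.0023/(237×0.666) = 1.457×10^-5 K/W
R_mineral wool = L/(kA) = 0.04/(0.0436×0.666) = 1.378 K/W
R_outer film = 1/(h_o·A) = 1/(27.8×0.666) = 0.05401 K/W
R_total = 1.432 K/W
Q = ΔT / R_total = 92 / 1.432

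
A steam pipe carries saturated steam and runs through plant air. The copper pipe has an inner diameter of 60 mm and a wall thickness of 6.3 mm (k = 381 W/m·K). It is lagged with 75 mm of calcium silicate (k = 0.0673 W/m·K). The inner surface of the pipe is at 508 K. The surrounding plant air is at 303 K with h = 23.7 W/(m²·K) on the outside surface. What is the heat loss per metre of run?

q′ ≈ 75.6 W/m

Per-layer cylindrical resistances, series-summed:
R_copper pipe wall = ln(36.3/30)/(2π×381×1) = 7.963×10^-5 K/W
R_calcium silicate = ln(111.3/36.3)/(2π×0.0673×1) = 2.65 K/W
R_outer film = 1/(h_o·2πr_oL) = 1/(23.7×2π×0.1113×1) = 0.06034 K/W
R_total = 2.71 K/W
Q = ΔT/R_total = 205/2.71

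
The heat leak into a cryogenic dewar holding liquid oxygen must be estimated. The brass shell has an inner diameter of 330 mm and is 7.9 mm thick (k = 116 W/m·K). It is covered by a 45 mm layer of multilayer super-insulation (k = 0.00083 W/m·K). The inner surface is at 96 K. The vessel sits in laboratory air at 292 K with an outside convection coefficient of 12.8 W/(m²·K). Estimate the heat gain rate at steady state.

Q ≈ 1.71 W

For a spherical shell R = (1/r₁ − 1/r₂)/(4πk); film R = 1/(h·4πr²). In series:
R_brass shell = (1/0.165 − 1/0.1729)/(4π×116) = 1.9×10^-4 K/W
R_multilayer super-insulation = (1/0.1729 − 1/0.2179)/(4π×0.00083) = 114.5 K/W
R_outer film = 1/(h·4πr_o²) = 1/(12.8×4π×0.2179²) = 0.1309 K/W
R_total = 114.6 K/W
Q = ΔT/R_total = 196/114.6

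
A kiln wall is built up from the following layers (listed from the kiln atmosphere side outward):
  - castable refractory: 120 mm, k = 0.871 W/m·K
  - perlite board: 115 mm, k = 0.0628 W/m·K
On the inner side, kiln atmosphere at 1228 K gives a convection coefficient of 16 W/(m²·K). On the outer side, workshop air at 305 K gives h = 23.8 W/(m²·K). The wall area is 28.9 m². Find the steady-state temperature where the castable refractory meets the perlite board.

Model the wall as resistances in series:
R_inner film = 1/(h_i·A) = 1/(16×28.9) = 0.002163 K/W
R_castable refractory = L/(kA) = 0.12/(0.871×28.9) = 0.004767 K/W
R_perlite board = L/(kA) = 0.115/(0.0628×28.9) = 0.06336 K/W
R_outer film = 1/(h_o·A) = 1/(23.8×28.9) = 0.001454 K/W
R_total = 0.07175 K/W;  Q = ΔT/R_total = 923/0.07175 = 12860 W
T_interface = T_inner − Q·ΣR(inner→interface) = 1228 − 12900×0.00693

T ≈ 1140 K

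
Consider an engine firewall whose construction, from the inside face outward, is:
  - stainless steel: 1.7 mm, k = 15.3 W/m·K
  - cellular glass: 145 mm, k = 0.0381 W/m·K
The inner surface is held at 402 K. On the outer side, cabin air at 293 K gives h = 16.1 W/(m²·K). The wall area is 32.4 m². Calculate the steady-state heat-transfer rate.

Q ≈ 913 W

Treating each layer as a thermal resistance in series:
R_stainless steel = L/(kA) = 0.0017/(15.3×32.4) = 3.429×10^-6 K/W
R_cellular glass = L/(kA) = 0.145/(0.0381×32.4) = 0.1175 K/W
R_outer film = 1/(h_o·A) = 1/(16.1×32.4) = 0.001917 K/W
R_total = 0.1194 K/W
Q = ΔT / R_total = 109 / 0.1194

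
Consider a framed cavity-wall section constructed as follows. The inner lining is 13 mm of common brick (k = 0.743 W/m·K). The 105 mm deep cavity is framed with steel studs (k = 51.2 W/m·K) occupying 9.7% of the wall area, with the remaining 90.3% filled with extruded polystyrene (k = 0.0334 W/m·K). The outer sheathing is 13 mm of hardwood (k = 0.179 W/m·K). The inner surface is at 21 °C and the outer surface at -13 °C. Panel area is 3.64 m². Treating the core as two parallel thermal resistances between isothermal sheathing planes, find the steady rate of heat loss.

Sheathing layers in series; stud and cavity paths in parallel between them.
R_inner = 0.013/(0.743×3.64) = 0.004807 K/W
R_stud  = 0.105/(51.2×0.097×3.64) = 0.005808 K/W
R_cav   = 0.105/(0.0334×0.903×3.64) = 0.9564 K/W
1/R_core = 1/R_stud + 1/R_cav → R_core = 0.005773 K/W
R_outer = 0.013/(0.179×3.64) = 0.01995 K/W
R_total = 0.03053 K/W
Q = ΔT/R_total = 34/0.03053

Q ≈ 1110 W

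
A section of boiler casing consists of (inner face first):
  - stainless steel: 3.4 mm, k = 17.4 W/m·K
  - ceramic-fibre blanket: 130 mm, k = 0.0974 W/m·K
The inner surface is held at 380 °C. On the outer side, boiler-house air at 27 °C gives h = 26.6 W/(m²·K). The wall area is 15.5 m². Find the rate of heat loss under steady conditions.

Series thermal resistances:
R_stainless steel = L/(kA) = 0.0034/(17.4×15.5) = 1.261×10^-5 K/W
R_ceramic-fibre blanket = L/(kA) = 0.13/(0.0974×15.5) = 0.08611 K/W
R_outer film = 1/(h_o·A) = 1/(26.6×15.5) = 0.002425 K/W
R_total = 0.08855 K/W
Q = ΔT / R_total = 353 / 0.08855

Q ≈ 3990 W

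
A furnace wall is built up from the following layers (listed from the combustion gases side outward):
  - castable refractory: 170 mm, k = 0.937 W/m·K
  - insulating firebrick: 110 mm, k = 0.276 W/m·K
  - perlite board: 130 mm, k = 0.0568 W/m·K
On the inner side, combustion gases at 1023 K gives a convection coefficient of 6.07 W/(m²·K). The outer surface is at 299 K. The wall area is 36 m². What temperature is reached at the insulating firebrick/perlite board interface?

T ≈ 845 K

Model the wall as resistances in series:
R_inner film = 1/(h_i·A) = 1/(6.07×36) = 0.004576 K/W
R_castable refractory = L/(kA) = 0.17/(0.937×36) = 0.00504 K/W
R_insulating firebrick = L/(kA) = 0.11/(0.276×36) = 0.01107 K/W
R_perlite board = L/(kA) = 0.13/(0.0568×36) = 0.06358 K/W
R_total = 0.08426 K/W;  Q = ΔT/R_total = 724/0.08426 = 8592 W
T_interface = T_inner − Q·ΣR(inner→interface) = 1023 − 8590×0.02069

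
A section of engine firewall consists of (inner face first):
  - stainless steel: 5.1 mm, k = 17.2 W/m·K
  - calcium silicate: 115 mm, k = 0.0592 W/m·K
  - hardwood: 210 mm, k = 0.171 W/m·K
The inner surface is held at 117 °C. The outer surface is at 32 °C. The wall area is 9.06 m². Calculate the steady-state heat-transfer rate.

Model the wall as resistances in series:
R_stainless steel = L/(kA) = 0.0051/(17.2×9.06) = 3.273×10^-5 K/W
R_calcium silicate = L/(kA) = 0.115/(0.0592×9.06) = 0.2144 K/W
R_hardwood = L/(kA) = 0.21/(0.171×9.06) = 0.1355 K/W
R_total = 0.35 K/W
Q = ΔT / R_total = 85 / 0.35

Q ≈ 243 W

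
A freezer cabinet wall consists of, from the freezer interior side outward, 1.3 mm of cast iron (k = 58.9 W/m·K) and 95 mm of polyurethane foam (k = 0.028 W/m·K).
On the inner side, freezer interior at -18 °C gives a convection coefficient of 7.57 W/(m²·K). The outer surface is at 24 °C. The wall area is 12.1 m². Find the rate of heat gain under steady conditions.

Model the wall as resistances in series:
R_inner film = 1/(h_i·A) = 1/(7.57×12.1) = 0.01092 K/W
R_cast iron = L/(kA) = 0.0013/(58.9×12.1) = 1.824×10^-6 K/W
R_polyurethane foam = L/(kA) = 0.095/(0.028×12.1) = 0.2804 K/W
R_total = 0.2913 K/W
Q = ΔT / R_total = 42 / 0.2913

Q ≈ 144 W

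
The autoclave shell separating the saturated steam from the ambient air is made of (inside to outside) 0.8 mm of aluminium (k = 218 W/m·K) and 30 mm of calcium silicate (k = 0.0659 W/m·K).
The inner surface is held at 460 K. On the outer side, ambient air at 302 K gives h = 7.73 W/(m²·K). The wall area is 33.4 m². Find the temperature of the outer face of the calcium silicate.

T ≈ 337 K

Series thermal resistances:
R_aluminium = L/(kA) = 0.0008/(218×33.4) = 1.099×10^-7 K/W
R_calcium silicate = L/(kA) = 0.03/(0.0659×33.4) = 0.01363 K/W
R_outer film = 1/(h_o·A) = 1/(7.73×33.4) = 0.003873 K/W
R_total = 0.0175 K/W;  Q = ΔT/R_total = 158/0.0175 = 9027 W
T_interface = T_inner − Q·ΣR(inner→interface) = 460 − 9030×0.01363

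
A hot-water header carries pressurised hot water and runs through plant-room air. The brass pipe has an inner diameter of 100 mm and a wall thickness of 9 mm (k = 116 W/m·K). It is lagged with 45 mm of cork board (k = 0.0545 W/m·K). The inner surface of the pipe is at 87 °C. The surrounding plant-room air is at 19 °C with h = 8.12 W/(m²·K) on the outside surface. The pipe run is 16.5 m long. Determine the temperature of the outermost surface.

Per-layer cylindrical resistances, series-summed:
R_brass pipe wall = ln(59/50)/(2π×116×16.5) = 1.376×10^-5 K/W
R_cork board = ln(104/59)/(2π×0.0545×16.5) = 0.1003 K/W
R_outer film = 1/(h_o·2πr_oL) = 1/(8.12×2π×0.104×16.5) = 0.01142 K/W
R_total = 0.1118 K/W
Q = ΔT/R_total = 68/0.1118
Q = 608 W
T_interface = T_inner − Q·ΣR(inner→interface) = 87 − 608×0.1003

T ≈ 25.9 °C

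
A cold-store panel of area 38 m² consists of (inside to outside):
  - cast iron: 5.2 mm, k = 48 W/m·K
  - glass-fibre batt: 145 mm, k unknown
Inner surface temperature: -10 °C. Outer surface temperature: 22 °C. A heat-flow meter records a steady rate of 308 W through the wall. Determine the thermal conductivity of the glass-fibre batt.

k ≈ 0.0367 W/(m·K)

Using the resistance-network approach (series):
R_cast iron = L/(kA) = 0.0052/(48×38) = 2.851×10^-6 K/W
Sum of known resistances R_other = 2.851×10^-6 K/W
Total R = ΔT/Q = 32/308 = 0.1039 K/W
R_glass-fibre batt = R_total − R_other = 0.1039 K/W
k = L/(R·A) = 0.145/(0.1039×38)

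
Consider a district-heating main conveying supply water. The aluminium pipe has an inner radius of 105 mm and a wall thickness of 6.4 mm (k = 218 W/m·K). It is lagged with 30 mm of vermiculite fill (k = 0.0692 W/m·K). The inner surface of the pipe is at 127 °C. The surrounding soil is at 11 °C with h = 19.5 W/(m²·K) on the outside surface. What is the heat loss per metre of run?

q′ ≈ 191 W/m

Cylindrical conduction, so R = ln(r₂/r₁)/(2πkL) per layer, in series:
R_aluminium pipe wall = ln(111.4/105)/(2π×218×1) = 4.32×10^-5 K/W
R_vermiculite fill = ln(141.4/111.4)/(2π×0.0692×1) = 0.5485 K/W
R_outer film = 1/(h_o·2πr_oL) = 1/(19.5×2π×0.1414×1) = 0.05772 K/W
R_total = 0.6062 K/W
Q = ΔT/R_total = 116/0.6062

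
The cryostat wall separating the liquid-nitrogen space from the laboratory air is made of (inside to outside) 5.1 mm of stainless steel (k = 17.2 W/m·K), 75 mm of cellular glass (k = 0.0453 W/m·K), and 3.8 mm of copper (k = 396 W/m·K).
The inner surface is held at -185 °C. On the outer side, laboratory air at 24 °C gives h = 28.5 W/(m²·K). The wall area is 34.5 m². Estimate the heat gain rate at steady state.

Q ≈ 4260 W

Series thermal resistances:
R_stainless steel = L/(kA) = 0.0051/(17.2×34.5) = 8.595×10^-6 K/W
R_cellular glass = L/(kA) = 0.075/(0.0453×34.5) = 0.04799 K/W
R_copper = L/(kA) = 0.0038/(396×34.5) = 2.781×10^-7 K/W
R_outer film = 1/(h_o·A) = 1/(28.5×34.5) = 0.001017 K/W
R_total = 0.04902 K/W
Q = ΔT / R_total = 209 / 0.04902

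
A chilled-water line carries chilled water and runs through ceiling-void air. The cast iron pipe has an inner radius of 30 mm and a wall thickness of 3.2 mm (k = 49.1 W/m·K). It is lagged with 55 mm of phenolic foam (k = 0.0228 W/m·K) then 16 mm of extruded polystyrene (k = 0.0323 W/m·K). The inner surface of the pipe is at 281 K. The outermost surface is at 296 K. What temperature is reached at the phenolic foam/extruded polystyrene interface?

Radial resistances (cylindrical: R_cond = ln(r_o/r_i)/(2πkL), R_conv = 1/(h·2πrL)):
R_cast iron pipe wall = ln(33.2/30)/(2π×49.1×1) = 3.285×10^-4 K/W
R_phenolic foam = ln(88.2/33.2)/(2π×0.0228×1) = 6.82 K/W
R_extruded polystyrene = ln(104.2/88.2)/(2π×0.0323×1) = 0.8214 K/W
R_total = 7.642 K/W
Q = ΔT/R_total = 15/7.642
Q = 1.96 W/m
T_interface = T_inner + Q·ΣR(inner→interface) = 281 + 1.96×6.821

T ≈ 294 K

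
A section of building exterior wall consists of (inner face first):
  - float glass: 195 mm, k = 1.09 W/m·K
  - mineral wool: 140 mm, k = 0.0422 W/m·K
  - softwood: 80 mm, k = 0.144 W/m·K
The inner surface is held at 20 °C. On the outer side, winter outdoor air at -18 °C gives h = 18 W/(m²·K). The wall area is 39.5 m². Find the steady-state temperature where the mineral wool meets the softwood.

T ≈ -12.3 °C

Model the wall as resistances in series:
R_float glass = L/(kA) = 0.195/(1.09×39.5) = 0.004529 K/W
R_mineral wool = L/(kA) = 0.14/(0.0422×39.5) = 0.08399 K/W
R_softwood = L/(kA) = 0.08/(0.144×39.5) = 0.01406 K/W
R_outer film = 1/(h_o·A) = 1/(18×39.5) = 0.001406 K/W
R_total = 0.104 K/W;  Q = ΔT/R_total = 38/0.104 = 365.4 W
T_interface = T_inner − Q·ΣR(inner→interface) = 20 − 365×0.08852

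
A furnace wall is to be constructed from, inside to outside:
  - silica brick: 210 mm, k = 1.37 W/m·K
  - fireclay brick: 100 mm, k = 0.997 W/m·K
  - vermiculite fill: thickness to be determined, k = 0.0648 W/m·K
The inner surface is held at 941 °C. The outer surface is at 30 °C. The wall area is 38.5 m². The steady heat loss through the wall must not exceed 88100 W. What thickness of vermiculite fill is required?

Thermal resistances in series:
R_silica brick = L/(kA) = 0.21/(1.37×38.5) = 0.003981 K/W
R_fireclay brick = L/(kA) = 0.1/(0.997×38.5) = 0.002605 K/W
Sum of the known resistances R_other = 0.006587 K/W
Required total resistance R_tot = ΔT/Q_allow = 911/88100 = 0.01034 K/W
R_vermiculite fill = R_tot − R_other = 0.003754 K/W
L = R·k·A = 0.003754×0.0648×38.5

L ≈ 9.37 mm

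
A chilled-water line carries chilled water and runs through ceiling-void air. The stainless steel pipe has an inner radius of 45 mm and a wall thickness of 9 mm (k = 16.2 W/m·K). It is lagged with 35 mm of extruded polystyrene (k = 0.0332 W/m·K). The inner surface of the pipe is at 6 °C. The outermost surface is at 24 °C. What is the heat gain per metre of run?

For a radial system each layer contributes R = ln(r_out/r_in)/(2πkL); films add R = 1/(hA).
R_stainless steel pipe wall = ln(54/45)/(2π×16.2×1) = 0.001791 K/W
R_extruded polystyrene = ln(89/54)/(2π×0.0332×1) = 2.395 K/W
R_total = 2.397 K/W
Q = ΔT/R_total = 18/2.397

q′ ≈ 7.51 W/m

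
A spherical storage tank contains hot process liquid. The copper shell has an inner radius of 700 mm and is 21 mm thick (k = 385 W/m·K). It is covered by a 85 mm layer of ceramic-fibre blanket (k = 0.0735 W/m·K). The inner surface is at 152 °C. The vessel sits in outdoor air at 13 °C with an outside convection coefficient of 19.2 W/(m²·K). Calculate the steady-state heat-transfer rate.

Radial (spherical) resistances in series:
R_copper shell = (1/0.7 − 1/0.721)/(4π×385) = 8.6×10^-6 K/W
R_ceramic-fibre blanket = (1/0.721 − 1/0.806)/(4π×0.0735) = 0.1584 K/W
R_outer film = 1/(h·4πr_o²) = 1/(19.2×4π×0.806²) = 0.00638 K/W
R_total = 0.1648 K/W
Q = ΔT/R_total = 139/0.1648

Q ≈ 844 W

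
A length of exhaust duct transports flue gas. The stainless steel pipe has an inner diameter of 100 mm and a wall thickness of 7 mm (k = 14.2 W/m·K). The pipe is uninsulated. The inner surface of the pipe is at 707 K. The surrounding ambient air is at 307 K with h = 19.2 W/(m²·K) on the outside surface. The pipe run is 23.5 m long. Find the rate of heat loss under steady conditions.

Per-layer cylindrical resistances, series-summed:
R_stainless steel pipe wall = ln(57/50)/(2π×14.2×23.5) = 6.249×10^-5 K/W
R_outer film = 1/(h_o·2πr_oL) = 1/(19.2×2π×0.057×23.5) = 0.006188 K/W
R_total = 0.006251 K/W
Q = ΔT/R_total = 400/0.006251

Q ≈ 64000 W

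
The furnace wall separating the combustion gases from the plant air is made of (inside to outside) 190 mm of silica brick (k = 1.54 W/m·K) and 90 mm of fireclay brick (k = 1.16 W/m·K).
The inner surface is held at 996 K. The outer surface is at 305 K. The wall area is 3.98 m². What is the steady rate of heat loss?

Q ≈ 13700 W

Treating each layer as a thermal resistance in series:
R_silica brick = L/(kA) = 0.19/(1.54×3.98) = 0.031 K/W
R_fireclay brick = L/(kA) = 0.09/(1.16×3.98) = 0.01949 K/W
R_total = 0.05049 K/W
Q = ΔT / R_total = 691 / 0.05049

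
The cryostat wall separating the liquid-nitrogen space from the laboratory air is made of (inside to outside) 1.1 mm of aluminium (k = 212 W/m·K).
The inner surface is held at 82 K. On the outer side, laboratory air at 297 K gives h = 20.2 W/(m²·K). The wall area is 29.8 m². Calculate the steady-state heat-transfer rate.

Q ≈ 129000 W

Thermal resistances in series:
R_aluminium = L/(kA) = 0.0011/(212×29.8) = 1.741×10^-7 K/W
R_outer film = 1/(h_o·A) = 1/(20.2×29.8) = 0.001661 K/W
R_total = 0.001661 K/W
Q = ΔT / R_total = 215 / 0.001661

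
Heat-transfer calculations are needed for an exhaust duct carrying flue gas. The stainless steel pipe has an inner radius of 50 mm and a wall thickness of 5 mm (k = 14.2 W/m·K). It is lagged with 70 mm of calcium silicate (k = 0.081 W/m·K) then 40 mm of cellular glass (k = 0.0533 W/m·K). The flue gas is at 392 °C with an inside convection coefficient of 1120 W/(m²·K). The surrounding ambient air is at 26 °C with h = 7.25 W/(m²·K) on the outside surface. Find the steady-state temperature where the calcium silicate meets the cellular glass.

For a radial system each layer contributes R = ln(r_out/r_in)/(2πkL); films add R = 1/(hA).
R_inner film = 1/(h_i·2πr₁L) = 1/(1120×2π×0.05×1) = 0.002842 K/W
R_stainless steel pipe wall = ln(55/50)/(2π×14.2×1) = 0.001068 K/W
R_calcium silicate = ln(125/55)/(2π×0.081×1) = 1.613 K/W
R_cellular glass = ln(165/125)/(2π×0.0533×1) = 0.829 K/W
R_outer film = 1/(h_o·2πr_oL) = 1/(7.25×2π×0.165×1) = 0.133 K/W
R_total = 2.579 K/W
Q = ΔT/R_total = 366/2.579
Q = 142 W/m
T_interface = T_inner − Q·ΣR(inner→interface) = 392 − 142×1.617

T ≈ 163 °C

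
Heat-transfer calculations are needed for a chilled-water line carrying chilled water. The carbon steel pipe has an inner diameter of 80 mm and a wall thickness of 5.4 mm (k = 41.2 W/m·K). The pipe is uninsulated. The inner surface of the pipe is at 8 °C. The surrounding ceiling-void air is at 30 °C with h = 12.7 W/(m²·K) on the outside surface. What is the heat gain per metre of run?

Per-layer cylindrical resistances, series-summed:
R_carbon steel pipe wall = ln(45.4/40)/(2π×41.2×1) = 4.892×10^-4 K/W
R_outer film = 1/(h_o·2πr_oL) = 1/(12.7×2π×0.0454×1) = 0.276 K/W
R_total = 0.2765 K/W
Q = ΔT/R_total = 22/0.2765

q′ ≈ 79.6 W/m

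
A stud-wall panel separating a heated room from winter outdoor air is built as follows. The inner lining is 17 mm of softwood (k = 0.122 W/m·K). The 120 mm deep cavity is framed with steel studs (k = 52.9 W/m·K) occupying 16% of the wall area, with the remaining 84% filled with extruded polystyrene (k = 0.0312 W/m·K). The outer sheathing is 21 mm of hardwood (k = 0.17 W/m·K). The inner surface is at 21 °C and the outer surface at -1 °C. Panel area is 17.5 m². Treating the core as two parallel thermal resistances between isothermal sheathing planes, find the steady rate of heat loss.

Sheathing layers in series; stud and cavity paths in parallel between them.
R_inner = 0.017/(0.122×17.5) = 0.007963 K/W
R_stud  = 0.12/(52.9×0.16×17.5) = 8.102×10^-4 K/W
R_cav   = 0.12/(0.0312×0.84×17.5) = 0.2616 K/W
1/R_core = 1/R_stud + 1/R_cav → R_core = 8.077×10^-4 K/W
R_outer = 0.021/(0.17×17.5) = 0.007059 K/W
R_total = 0.01583 K/W
Q = ΔT/R_total = 22/0.01583

Q ≈ 1390 W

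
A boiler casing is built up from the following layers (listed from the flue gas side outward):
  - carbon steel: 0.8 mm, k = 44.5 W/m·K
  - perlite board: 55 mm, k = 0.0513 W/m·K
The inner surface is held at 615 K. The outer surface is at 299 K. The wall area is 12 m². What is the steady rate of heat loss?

Series thermal resistances:
R_carbon steel = L/(kA) = 0.0008/(44.5×12) = 1.498×10^-6 K/W
R_perlite board = L/(kA) = 0.055/(0.0513×12) = 0.08934 K/W
R_total = 0.08935 K/W
Q = ΔT / R_total = 316 / 0.08935

Q ≈ 3540 W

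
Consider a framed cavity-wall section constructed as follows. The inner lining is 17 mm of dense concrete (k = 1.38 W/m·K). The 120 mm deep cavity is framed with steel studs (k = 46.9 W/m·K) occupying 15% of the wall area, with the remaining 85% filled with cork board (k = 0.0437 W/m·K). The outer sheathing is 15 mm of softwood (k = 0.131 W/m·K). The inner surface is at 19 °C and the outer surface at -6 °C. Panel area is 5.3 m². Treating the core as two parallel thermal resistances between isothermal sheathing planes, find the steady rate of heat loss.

Q ≈ 921 W

Sheathing layers in series; stud and cavity paths in parallel between them.
R_inner = 0.017/(1.38×5.3) = 0.002324 K/W
R_stud  = 0.12/(46.9×0.15×5.3) = 0.003218 K/W
R_cav   = 0.12/(0.0437×0.85×5.3) = 0.6095 K/W
1/R_core = 1/R_stud + 1/R_cav → R_core = 0.003202 K/W
R_outer = 0.015/(0.131×5.3) = 0.0216 K/W
R_total = 0.02713 K/W
Q = ΔT/R_total = 25/0.02713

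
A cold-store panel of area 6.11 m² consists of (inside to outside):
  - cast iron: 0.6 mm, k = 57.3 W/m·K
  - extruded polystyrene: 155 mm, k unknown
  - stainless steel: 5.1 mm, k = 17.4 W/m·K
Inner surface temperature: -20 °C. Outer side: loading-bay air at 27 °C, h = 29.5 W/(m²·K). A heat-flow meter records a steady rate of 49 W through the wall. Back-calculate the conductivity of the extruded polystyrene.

Thermal resistances in series:
R_cast iron = L/(kA) = 0.0006/(57.3×6.11) = 1.714×10^-6 K/W
R_stainless steel = L/(kA) = 0.0051/(17.4×6.11) = 4.797×10^-5 K/W
R_outer film = 1/(h_o·A) = 1/(29.5×6.11) = 0.005548 K/W
Sum of known resistances R_other = 0.005598 K/W
Total R = ΔT/Q = 47/49 = 0.9592 K/W
R_extruded polystyrene = R_total − R_other = 0.9536 K/W
k = L/(R·A) = 0.155/(0.9536×6.11)

k ≈ 0.0266 W/(m·K)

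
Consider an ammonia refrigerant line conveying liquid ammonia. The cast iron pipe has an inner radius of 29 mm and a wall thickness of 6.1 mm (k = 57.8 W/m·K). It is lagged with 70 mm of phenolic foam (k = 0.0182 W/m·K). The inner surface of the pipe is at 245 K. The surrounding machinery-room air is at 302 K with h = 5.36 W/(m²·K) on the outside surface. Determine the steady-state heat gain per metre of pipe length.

q′ ≈ 5.77 W/m

Cylindrical conduction, so R = ln(r₂/r₁)/(2πkL) per layer, in series:
R_cast iron pipe wall = ln(35.1/29)/(2π×57.8×1) = 5.257×10^-4 K/W
R_phenolic foam = ln(105.1/35.1)/(2π×0.0182×1) = 9.59 K/W
R_outer film = 1/(h_o·2πr_oL) = 1/(5.36×2π×0.1051×1) = 0.2825 K/W
R_total = 9.874 K/W
Q = ΔT/R_total = 57/9.874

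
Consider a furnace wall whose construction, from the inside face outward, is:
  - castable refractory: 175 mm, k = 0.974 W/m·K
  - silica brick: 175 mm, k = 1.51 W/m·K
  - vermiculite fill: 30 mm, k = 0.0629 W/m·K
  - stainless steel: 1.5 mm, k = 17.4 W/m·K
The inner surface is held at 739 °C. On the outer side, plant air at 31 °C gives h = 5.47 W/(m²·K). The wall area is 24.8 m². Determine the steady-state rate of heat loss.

Q ≈ 18400 W

Thermal resistances in series:
R_castable refractory = L/(kA) = 0.175/(0.974×24.8) = 0.007245 K/W
R_silica brick = L/(kA) = 0.175/(1.51×24.8) = 0.004673 K/W
R_vermiculite fill = L/(kA) = 0.03/(0.0629×24.8) = 0.01923 K/W
R_stainless steel = L/(kA) = 0.0015/(17.4×24.8) = 3.476×10^-6 K/W
R_outer film = 1/(h_o·A) = 1/(5.47×24.8) = 0.007372 K/W
R_total = 0.03852 K/W
Q = ΔT / R_total = 708 / 0.03852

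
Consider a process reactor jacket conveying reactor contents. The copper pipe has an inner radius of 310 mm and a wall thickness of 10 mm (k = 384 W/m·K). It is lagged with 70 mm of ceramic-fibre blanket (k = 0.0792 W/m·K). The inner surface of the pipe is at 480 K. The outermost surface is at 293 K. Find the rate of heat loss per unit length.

Radial resistances (cylindrical: R_cond = ln(r_o/r_i)/(2πkL), R_conv = 1/(h·2πrL)):
R_copper pipe wall = ln(320/310)/(2π×384×1) = 1.316×10^-5 K/W
R_ceramic-fibre blanket = ln(390/320)/(2π×0.0792×1) = 0.3975 K/W
R_total = 0.3976 K/W
Q = ΔT/R_total = 187/0.3976

q′ ≈ 470 W/m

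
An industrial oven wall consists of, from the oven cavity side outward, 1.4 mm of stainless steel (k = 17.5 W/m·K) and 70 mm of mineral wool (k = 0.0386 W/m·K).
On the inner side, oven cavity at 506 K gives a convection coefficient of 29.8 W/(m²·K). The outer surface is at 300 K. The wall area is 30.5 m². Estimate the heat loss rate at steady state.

Q ≈ 3400 W

Model the wall as resistances in series:
R_inner film = 1/(h_i·A) = 1/(29.8×30.5) = 0.0011 K/W
R_stainless steel = L/(kA) = 0.0014/(17.5×30.5) = 2.623×10^-6 K/W
R_mineral wool = L/(kA) = 0.07/(0.0386×30.5) = 0.05946 K/W
R_total = 0.06056 K/W
Q = ΔT / R_total = 206 / 0.06056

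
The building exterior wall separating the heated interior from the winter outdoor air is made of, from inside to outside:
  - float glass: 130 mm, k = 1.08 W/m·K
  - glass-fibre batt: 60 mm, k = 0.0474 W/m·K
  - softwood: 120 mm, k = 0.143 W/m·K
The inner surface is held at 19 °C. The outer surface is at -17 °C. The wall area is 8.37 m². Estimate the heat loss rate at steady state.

Treating each layer as a thermal resistance in series:
R_float glass = L/(kA) = 0.13/(1.08×8.37) = 0.01438 K/W
R_glass-fibre batt = L/(kA) = 0.06/(0.0474×8.37) = 0.1512 K/W
R_softwood = L/(kA) = 0.12/(0.143×8.37) = 0.1003 K/W
R_total = 0.2659 K/W
Q = ΔT / R_total = 36 / 0.2659

Q ≈ 135 W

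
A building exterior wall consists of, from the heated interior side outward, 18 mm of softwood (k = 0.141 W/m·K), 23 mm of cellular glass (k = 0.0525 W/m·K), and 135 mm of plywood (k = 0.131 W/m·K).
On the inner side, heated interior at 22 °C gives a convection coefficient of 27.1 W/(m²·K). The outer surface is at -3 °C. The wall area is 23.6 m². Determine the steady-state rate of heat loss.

Treating each layer as a thermal resistance in series:
R_inner film = 1/(h_i·A) = 1/(27.1×23.6) = 0.001564 K/W
R_softwood = L/(kA) = 0.018/(0.141×23.6) = 0.005409 K/W
R_cellular glass = L/(kA) = 0.023/(0.0525×23.6) = 0.01856 K/W
R_plywood = L/(kA) = 0.135/(0.131×23.6) = 0.04367 K/W
R_total = 0.0692 K/W
Q = ΔT / R_total = 25 / 0.0692

Q ≈ 361 W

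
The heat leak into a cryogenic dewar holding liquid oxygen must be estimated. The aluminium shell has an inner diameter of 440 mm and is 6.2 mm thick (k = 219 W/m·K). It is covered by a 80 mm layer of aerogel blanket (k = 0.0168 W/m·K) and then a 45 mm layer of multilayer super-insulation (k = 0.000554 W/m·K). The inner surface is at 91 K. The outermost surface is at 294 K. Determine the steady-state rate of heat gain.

For a spherical shell R = (1/r₁ − 1/r₂)/(4πk); film R = 1/(h·4πr²). In series:
R_aluminium shell = (1/0.22 − 1/0.2262)/(4π×219) = 4.527×10^-5 K/W
R_aerogel blanket = (1/0.2262 − 1/0.3062)/(4π×0.0168) = 5.471 K/W
R_multilayer super-insulation = (1/0.3062 − 1/0.3512)/(4π×0.000554) = 60.11 K/W
R_total = 65.58 K/W
Q = ΔT/R_total = 203/65.58

Q ≈ 3.1 W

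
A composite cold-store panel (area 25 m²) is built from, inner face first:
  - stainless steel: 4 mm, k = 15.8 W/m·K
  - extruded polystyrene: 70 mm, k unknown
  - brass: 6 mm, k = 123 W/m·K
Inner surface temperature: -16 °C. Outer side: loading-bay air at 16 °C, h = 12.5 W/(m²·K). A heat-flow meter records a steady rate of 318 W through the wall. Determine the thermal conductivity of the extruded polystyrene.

Using the resistance-network approach (series):
R_stainless steel = L/(kA) = 0.004/(15.8×25) = 1.013×10^-5 K/W
R_brass = L/(kA) = 0.006/(123×25) = 1.951×10^-6 K/W
R_outer film = 1/(h_o·A) = 1/(12.5×25) = 0.0032 K/W
Sum of known resistances R_other = 0.003212 K/W
Total R = ΔT/Q = 32/318 = 0.1006 K/W
R_extruded polystyrene = R_total − R_other = 0.09742 K/W
k = L/(R·A) = 0.07/(0.09742×25)

k ≈ 0.0287 W/(m·K)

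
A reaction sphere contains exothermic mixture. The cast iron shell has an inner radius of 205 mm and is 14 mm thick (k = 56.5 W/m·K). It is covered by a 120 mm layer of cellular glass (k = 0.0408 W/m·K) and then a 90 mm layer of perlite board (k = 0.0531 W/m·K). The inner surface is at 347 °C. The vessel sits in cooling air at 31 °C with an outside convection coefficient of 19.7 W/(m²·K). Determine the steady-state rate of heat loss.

For a spherical shell R = (1/r₁ − 1/r₂)/(4πk); film R = 1/(h·4πr²). In series:
R_cast iron shell = (1/0.205 − 1/0.219)/(4π×56.5) = 4.392×10^-4 K/W
R_cellular glass = (1/0.219 − 1/0.339)/(4π×0.0408) = 3.153 K/W
R_perlite board = (1/0.339 − 1/0.429)/(4π×0.0531) = 0.9274 K/W
R_outer film = 1/(h·4πr_o²) = 1/(19.7×4π×0.429²) = 0.02195 K/W
R_total = 4.102 K/W
Q = ΔT/R_total = 316/4.102

Q ≈ 77 W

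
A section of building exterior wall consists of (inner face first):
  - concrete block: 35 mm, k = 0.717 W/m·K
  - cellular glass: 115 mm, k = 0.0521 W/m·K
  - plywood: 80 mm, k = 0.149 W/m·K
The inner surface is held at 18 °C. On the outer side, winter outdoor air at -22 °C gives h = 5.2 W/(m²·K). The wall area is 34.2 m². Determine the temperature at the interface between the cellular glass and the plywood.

T ≈ -12.2 °C

Model the wall as resistances in series:
R_concrete block = L/(kA) = 0.035/(0.717×34.2) = 0.001427 K/W
R_cellular glass = L/(kA) = 0.115/(0.0521×34.2) = 0.06454 K/W
R_plywood = L/(kA) = 0.08/(0.149×34.2) = 0.0157 K/W
R_outer film = 1/(h_o·A) = 1/(5.2×34.2) = 0.005623 K/W
R_total = 0.08729 K/W;  Q = ΔT/R_total = 40/0.08729 = 458.2 W
T_interface = T_inner − Q·ΣR(inner→interface) = 18 − 458×0.06597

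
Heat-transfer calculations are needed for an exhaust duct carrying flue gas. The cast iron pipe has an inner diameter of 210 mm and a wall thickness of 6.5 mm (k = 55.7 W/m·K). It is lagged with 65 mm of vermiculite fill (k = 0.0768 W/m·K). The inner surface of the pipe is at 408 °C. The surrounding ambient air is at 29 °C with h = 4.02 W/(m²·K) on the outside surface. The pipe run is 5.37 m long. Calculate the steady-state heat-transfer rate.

Q ≈ 1730 W

For a radial system each layer contributes R = ln(r_out/r_in)/(2πkL); films add R = 1/(hA).
R_cast iron pipe wall = ln(111.5/105)/(2π×55.7×5.37) = 3.196×10^-5 K/W
R_vermiculite fill = ln(176.5/111.5)/(2π×0.0768×5.37) = 0.1772 K/W
R_outer film = 1/(h_o·2πr_oL) = 1/(4.02×2π×0.1765×5.37) = 0.04177 K/W
R_total = 0.219 K/W
Q = ΔT/R_total = 379/0.219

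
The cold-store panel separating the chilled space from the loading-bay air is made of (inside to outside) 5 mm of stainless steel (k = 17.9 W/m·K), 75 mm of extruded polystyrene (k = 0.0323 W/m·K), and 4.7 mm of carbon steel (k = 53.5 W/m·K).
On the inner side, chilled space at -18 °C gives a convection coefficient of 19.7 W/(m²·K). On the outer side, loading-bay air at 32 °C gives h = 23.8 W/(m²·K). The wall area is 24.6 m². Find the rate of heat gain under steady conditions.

Q ≈ 509 W

Model the wall as resistances in series:
R_inner film = 1/(h_i·A) = 1/(19.7×24.6) = 0.002063 K/W
R_stainless steel = L/(kA) = 0.005/(17.9×24.6) = 1.135×10^-5 K/W
R_extruded polystyrene = L/(kA) = 0.075/(0.0323×24.6) = 0.09439 K/W
R_carbon steel = L/(kA) = 0.0047/(53.5×24.6) = 3.571×10^-6 K/W
R_outer film = 1/(h_o·A) = 1/(23.8×24.6) = 0.001708 K/W
R_total = 0.09818 K/W
Q = ΔT / R_total = 50 / 0.09818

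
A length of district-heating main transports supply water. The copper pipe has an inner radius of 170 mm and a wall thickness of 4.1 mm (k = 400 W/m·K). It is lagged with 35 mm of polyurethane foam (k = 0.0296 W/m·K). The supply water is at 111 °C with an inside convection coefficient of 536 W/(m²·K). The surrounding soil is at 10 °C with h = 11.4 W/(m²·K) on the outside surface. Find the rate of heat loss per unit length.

For a radial system each layer contributes R = ln(r_out/r_in)/(2πkL); films add R = 1/(hA).
R_inner film = 1/(h_i·2πr₁L) = 1/(536×2π×0.17×1) = 0.001747 K/W
R_copper pipe wall = ln(174.1/170)/(2π×400×1) = 9.482×10^-6 K/W
R_polyurethane foam = ln(209.1/174.1)/(2π×0.0296×1) = 0.9849 K/W
R_outer film = 1/(h_o·2πr_oL) = 1/(11.4×2π×0.2091×1) = 0.06677 K/W
R_total = 1.053 K/W
Q = ΔT/R_total = 101/1.053

q′ ≈ 95.9 W/m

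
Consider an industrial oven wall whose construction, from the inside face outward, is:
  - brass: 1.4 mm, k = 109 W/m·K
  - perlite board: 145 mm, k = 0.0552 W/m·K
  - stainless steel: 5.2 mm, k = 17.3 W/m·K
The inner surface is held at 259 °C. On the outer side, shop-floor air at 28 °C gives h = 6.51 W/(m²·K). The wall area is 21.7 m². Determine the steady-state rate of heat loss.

Treating each layer as a thermal resistance in series:
R_brass = L/(kA) = 0.0014/(109×21.7) = 5.919×10^-7 K/W
R_perlite board = L/(kA) = 0.145/(0.0552×21.7) = 0.1211 K/W
R_stainless steel = L/(kA) = 0.0052/(17.3×21.7) = 1.385×10^-5 K/W
R_outer film = 1/(h_o·A) = 1/(6.51×21.7) = 0.007079 K/W
R_total = 0.1281 K/W
Q = ΔT / R_total = 231 / 0.1281

Q ≈ 1800 W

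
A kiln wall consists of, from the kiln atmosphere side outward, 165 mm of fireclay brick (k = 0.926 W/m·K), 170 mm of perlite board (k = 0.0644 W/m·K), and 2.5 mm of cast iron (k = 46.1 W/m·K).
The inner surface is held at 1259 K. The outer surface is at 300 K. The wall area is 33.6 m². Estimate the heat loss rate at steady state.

Q ≈ 11400 W

Model the wall as resistances in series:
R_fireclay brick = L/(kA) = 0.165/(0.926×33.6) = 0.005303 K/W
R_perlite board = L/(kA) = 0.17/(0.0644×33.6) = 0.07856 K/W
R_cast iron = L/(kA) = 0.0025/(46.1×33.6) = 1.614×10^-6 K/W
R_total = 0.08387 K/W
Q = ΔT / R_total = 959 / 0.08387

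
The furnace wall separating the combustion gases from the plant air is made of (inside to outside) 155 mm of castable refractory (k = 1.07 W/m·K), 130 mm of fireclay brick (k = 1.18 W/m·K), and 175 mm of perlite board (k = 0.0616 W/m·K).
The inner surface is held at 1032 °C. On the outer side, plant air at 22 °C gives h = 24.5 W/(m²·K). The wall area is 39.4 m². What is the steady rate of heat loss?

Thermal resistances in series:
R_castable refractory = L/(kA) = 0.155/(1.07×39.4) = 0.003677 K/W
R_fireclay brick = L/(kA) = 0.13/(1.18×39.4) = 0.002796 K/W
R_perlite board = L/(kA) = 0.175/(0.0616×39.4) = 0.0721 K/W
R_outer film = 1/(h_o·A) = 1/(24.5×39.4) = 0.001036 K/W
R_total = 0.07961 K/W
Q = ΔT / R_total = 1010 / 0.07961

Q ≈ 12700 W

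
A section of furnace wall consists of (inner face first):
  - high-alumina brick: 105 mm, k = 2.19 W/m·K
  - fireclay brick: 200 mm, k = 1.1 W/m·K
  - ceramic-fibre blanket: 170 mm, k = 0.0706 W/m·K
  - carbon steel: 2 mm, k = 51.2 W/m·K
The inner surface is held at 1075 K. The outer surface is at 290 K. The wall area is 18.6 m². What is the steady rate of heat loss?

Using the resistance-network approach (series):
R_high-alumina brick = L/(kA) = 0.105/(2.19×18.6) = 0.002578 K/W
R_fireclay brick = L/(kA) = 0.2/(1.1×18.6) = 0.009775 K/W
R_ceramic-fibre blanket = L/(kA) = 0.17/(0.0706×18.6) = 0.1295 K/W
R_carbon steel = L/(kA) = 0.002/(51.2×18.6) = 2.1×10^-6 K/W
R_total = 0.1418 K/W
Q = ΔT / R_total = 785 / 0.1418

Q ≈ 5540 W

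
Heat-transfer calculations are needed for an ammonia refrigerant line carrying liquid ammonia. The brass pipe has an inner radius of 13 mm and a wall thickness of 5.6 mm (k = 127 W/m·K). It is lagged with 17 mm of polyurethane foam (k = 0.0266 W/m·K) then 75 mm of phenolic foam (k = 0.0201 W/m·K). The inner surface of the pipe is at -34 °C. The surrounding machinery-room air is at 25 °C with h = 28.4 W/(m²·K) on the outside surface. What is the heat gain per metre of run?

Radial resistances (cylindrical: R_cond = ln(r_o/r_i)/(2πkL), R_conv = 1/(h·2πrL)):
R_brass pipe wall = ln(18.6/13)/(2π×127×1) = 4.489×10^-4 K/W
R_polyurethane foam = ln(35.6/18.6)/(2π×0.0266×1) = 3.884 K/W
R_phenolic foam = ln(110.6/35.6)/(2π×0.0201×1) = 8.976 K/W
R_outer film = 1/(h_o·2πr_oL) = 1/(28.4×2π×0.1106×1) = 0.05067 K/W
R_total = 12.91 K/W
Q = ΔT/R_total = 59/12.91

q′ ≈ 4.57 W/m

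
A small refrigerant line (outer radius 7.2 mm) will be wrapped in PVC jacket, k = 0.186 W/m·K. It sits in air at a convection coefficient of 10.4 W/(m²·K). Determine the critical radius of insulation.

r_cr ≈ 17.9 mm

For a cylinder r_cr = k/h = 0.186/10.4
r_cr = 17.9 mm; since the bare radius (7.2 mm) is below r_cr, adding a thin layer of insulation will *increase* heat loss.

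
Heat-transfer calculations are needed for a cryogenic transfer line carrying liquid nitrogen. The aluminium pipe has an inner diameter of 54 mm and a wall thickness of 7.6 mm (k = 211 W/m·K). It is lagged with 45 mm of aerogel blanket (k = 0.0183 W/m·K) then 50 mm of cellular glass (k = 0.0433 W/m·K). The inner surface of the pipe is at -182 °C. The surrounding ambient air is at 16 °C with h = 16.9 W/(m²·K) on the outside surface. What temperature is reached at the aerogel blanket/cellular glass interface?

Cylindrical conduction, so R = ln(r₂/r₁)/(2πkL) per layer, in series:
R_aluminium pipe wall = ln(34.6/27)/(2π×211×1) = 1.871×10^-4 K/W
R_aerogel blanket = ln(79.6/34.6)/(2π×0.0183×1) = 7.246 K/W
R_cellular glass = ln(129.6/79.6)/(2π×0.0433×1) = 1.792 K/W
R_outer film = 1/(h_o·2πr_oL) = 1/(16.9×2π×0.1296×1) = 0.07267 K/W
R_total = 9.11 K/W
Q = ΔT/R_total = 198/9.11
Q = 21.7 W/m
T_interface = T_inner + Q·ΣR(inner→interface) = -182 + 21.7×7.246

T ≈ -24.5 °C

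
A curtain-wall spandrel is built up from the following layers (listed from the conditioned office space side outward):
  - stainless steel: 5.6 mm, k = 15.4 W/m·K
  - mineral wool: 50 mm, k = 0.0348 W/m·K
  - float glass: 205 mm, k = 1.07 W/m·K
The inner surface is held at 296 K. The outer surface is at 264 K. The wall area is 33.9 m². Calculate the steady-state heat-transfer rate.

Thermal resistances in series:
R_stainless steel = L/(kA) = 0.0056/(15.4×33.9) = 1.073×10^-5 K/W
R_mineral wool = L/(kA) = 0.05/(0.0348×33.9) = 0.04238 K/W
R_float glass = L/(kA) = 0.205/(1.07×33.9) = 0.005652 K/W
R_total = 0.04805 K/W
Q = ΔT / R_total = 32 / 0.04805

Q ≈ 666 W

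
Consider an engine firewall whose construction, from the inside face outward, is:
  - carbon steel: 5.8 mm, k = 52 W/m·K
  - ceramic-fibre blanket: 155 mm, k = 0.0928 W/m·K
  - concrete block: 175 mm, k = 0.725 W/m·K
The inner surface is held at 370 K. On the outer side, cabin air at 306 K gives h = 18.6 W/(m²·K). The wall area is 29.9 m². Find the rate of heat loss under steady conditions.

Q ≈ 974 W

Using the resistance-network approach (series):
R_carbon steel = L/(kA) = 0.0058/(52×29.9) = 3.73×10^-6 K/W
R_ceramic-fibre blanket = L/(kA) = 0.155/(0.0928×29.9) = 0.05586 K/W
R_concrete block = L/(kA) = 0.175/(0.725×29.9) = 0.008073 K/W
R_outer film = 1/(h_o·A) = 1/(18.6×29.9) = 0.001798 K/W
R_total = 0.06574 K/W
Q = ΔT / R_total = 64 / 0.06574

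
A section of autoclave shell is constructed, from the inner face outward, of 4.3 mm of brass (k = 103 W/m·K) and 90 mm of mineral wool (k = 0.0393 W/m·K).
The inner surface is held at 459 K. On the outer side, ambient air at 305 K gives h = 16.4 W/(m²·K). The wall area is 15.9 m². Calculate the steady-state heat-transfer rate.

Q ≈ 1040 W

Treating each layer as a thermal resistance in series:
R_brass = L/(kA) = 0.0043/(103×15.9) = 2.626×10^-6 K/W
R_mineral wool = L/(kA) = 0.09/(0.0393×15.9) = 0.144 K/W
R_outer film = 1/(h_o·A) = 1/(16.4×15.9) = 0.003835 K/W
R_total = 0.1479 K/W
Q = ΔT / R_total = 154 / 0.1479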